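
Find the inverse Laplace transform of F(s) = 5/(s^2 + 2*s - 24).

Rewrite the denominator: s^2 + 2*s - 24 = (s + 1)^2 - 25.
The form in (s + 1) signals a first-shifting-theorem factor e^(-t).
Since L{sinh(5t)} = 5/(s^2 - 25), the inverse is e^(-t)*sinh(5*t).

exp(-t)*sinh(5*t)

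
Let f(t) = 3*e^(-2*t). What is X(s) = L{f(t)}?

X(s) = 3/(s + 2)

L{3} = 3/s.
By the first shifting theorem, multiplying by e^(-2t) replaces s with s + 2.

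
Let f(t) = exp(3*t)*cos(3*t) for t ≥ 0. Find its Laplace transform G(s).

G(s) = (s - 3)/((s - 3)^2 + 9)

L{cos(3t)} = s/(s^2 + 9).
By the first shifting theorem, multiplying by e^(3t) replaces s with s - 3.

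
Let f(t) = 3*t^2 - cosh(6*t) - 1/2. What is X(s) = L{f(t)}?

The transform is linear, so treat each term independently.
L{-1/2} = (-1/2)/s; (-1)·[L{cosh(6t)} = s/(s^2 - 36)]; (3)·[L{t^2} = 2!/s^3 = 2/s^3].

X(s) = -s/(s^2 - 36) - 1/(2*s) + 6/s^3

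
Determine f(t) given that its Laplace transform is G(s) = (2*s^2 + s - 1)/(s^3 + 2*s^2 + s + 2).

Factor the denominator: s^3 + 2*s^2 + s + 2 = (s + 2)*(s^2 + 1).
Partial fraction decomposition gives [1/(s + 2)] + [s/(s^2 + 1)] + [-1/(s^2 + 1)].
Invert each term: 1/(s + 2) ↔ e^(-2t); 1·s/(s^2 + 1) ↔ cos(t); -1·1/(s^2 + 1) ↔ -sin(t).

f(t) = -sin(t) + cos(t) + exp(-2*t)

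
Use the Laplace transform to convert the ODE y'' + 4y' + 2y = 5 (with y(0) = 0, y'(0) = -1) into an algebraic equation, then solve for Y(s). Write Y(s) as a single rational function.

Y(s) = (-s + 5)/(s^3 + 4*s^2 + 2*s)

Transform both sides with L{·}.
Using L{y''} = s^2 Y - s·y(0) - y'(0) and L{y'} = sY - y(0), with y(0) = 0, y'(0) = -1, the left side becomes (s^2 + 4*s + 2)Y - (-1).
The right side is L{5} = 5/s.
So (s^2 + 4*s + 2)Y = 5/s + (-1).
Divide through and combine into a single rational function.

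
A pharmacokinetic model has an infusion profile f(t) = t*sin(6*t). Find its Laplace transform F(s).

F(s) = 12*s/(s^2 + 36)^2

L{sin(6t)} = 6/(s^2 + 36).
Then apply L{t·g(t)} = -d/ds[G(s)] with G(s) = 6/(s^2 + 36):
differentiating 1 time and applying the sign gives 12*s/(s^2 + 36)^2.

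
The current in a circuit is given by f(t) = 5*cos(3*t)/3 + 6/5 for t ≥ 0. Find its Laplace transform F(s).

Apply the Laplace transform termwise.
L{6/5} = (6/5)/s; (5/3)·[L{cos(3t)} = s/(s^2 + 9)].

F(s) = 5*s/(3*(s^2 + 9)) + 6/(5*s)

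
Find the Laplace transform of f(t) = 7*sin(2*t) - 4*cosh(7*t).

-4*s/(s^2 - 49) + 14/(s^2 + 4)

Apply the Laplace transform termwise.
(-4)·[L{cosh(7t)} = s/(s^2 - 49)]; (7)·[L{sin(2t)} = 2/(s^2 + 4)].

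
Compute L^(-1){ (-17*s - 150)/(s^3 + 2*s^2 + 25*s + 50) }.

-5*sin(5*t) + 4*cos(5*t) - 4*exp(-2*t)

Factor the denominator: s^3 + 2*s^2 + 25*s + 50 = (s + 2)*(s^2 + 25).
Partial fraction decomposition gives [-4/(s + 2)] + [4*s/(s^2 + 25)] + [-25/(s^2 + 25)].
Invert each term: -4/(s + 2) ↔ -4e^(-2t); 4·s/(s^2 + 25) ↔ 4cos(5t); -5·5/(s^2 + 25) ↔ -5sin(5t).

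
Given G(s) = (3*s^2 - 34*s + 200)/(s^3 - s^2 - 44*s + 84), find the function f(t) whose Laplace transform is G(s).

f(t) = 2*exp(6*t) - 4*exp(2*t) + 5*exp(-7*t)

Factor the denominator: s^3 - s^2 - 44*s + 84 = (s - 6)*(s - 2)*(s + 7).
Partial fraction decomposition gives [2/(s - 6)] + [5/(s + 7)] + [-4/(s - 2)].
Invert each term: 2/(s - 6) ↔ 2e^(6t); 5/(s + 7) ↔ 5e^(-7t); -4/(s - 2) ↔ -4e^(2t).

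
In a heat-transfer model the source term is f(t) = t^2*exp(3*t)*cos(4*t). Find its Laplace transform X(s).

L{cos(4t)} = s/(s^2 + 16).
Multiplying by e^(3t) shifts s → s - 3, so L{exp(3*t)*cos(4*t)} = (s - 3)/((s - 3)^2 + 16).
Then apply L{t^2·g(t)} = (-1)^2 d^2/ds^2[G(s)] with G(s) = (s - 3)/((s - 3)^2 + 16):
differentiating 2 times and applying the sign gives 2*(s - 3)*(s^2 - 6*s - 39)/(s^2 - 6*s + 25)^3.

X(s) = 2*(s - 3)*(s^2 - 6*s - 39)/(s^2 - 6*s + 25)^3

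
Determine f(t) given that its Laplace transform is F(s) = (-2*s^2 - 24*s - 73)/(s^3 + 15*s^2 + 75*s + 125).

f(t) = -3*t^2*exp(-5*t)/2 - 4*t*exp(-5*t) - 2*exp(-5*t)

Factor the denominator: s^3 + 15*s^2 + 75*s + 125 = (s + 5)^3.
Partial fraction decomposition gives [-2/(s + 5)] + [-4/(s + 5)^2] + [-3/(s + 5)^3].
Invert each term: -2/(s + 5) ↔ -2e^(-5t); -4/(s + 5)^2 ↔ -4t·e^(-5t); -3/(s + 5)^3 ↔ (-3/2)t^2·e^(-5t).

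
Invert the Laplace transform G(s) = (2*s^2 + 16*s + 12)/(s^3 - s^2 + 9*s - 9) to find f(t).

f(t) = 3*exp(t) + 5*sin(3*t) - cos(3*t)

Factor the denominator: s^3 - s^2 + 9*s - 9 = (s - 1)*(s^2 + 9).
Partial fraction decomposition gives [3/(s - 1)] + [-s/(s^2 + 9)] + [15/(s^2 + 9)].
Invert each term: 3/(s - 1) ↔ 3e^(t); -1·s/(s^2 + 9) ↔ -cos(3t); 5·3/(s^2 + 9) ↔ 5sin(3t).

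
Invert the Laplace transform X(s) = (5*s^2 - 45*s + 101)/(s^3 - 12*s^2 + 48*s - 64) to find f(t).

f(t) = t^2*exp(4*t)/2 - 5*t*exp(4*t) + 5*exp(4*t)

Factor the denominator: s^3 - 12*s^2 + 48*s - 64 = (s - 4)^3.
Partial fraction decomposition gives [5/(s - 4)] + [-5/(s - 4)^2] + [(s - 4)^(-3)].
Invert each term: 5/(s - 4) ↔ 5e^(4t); -5/(s - 4)^2 ↔ -5t·e^(4t); 1/(s - 4)^3 ↔ (1/2)t^2·e^(4t).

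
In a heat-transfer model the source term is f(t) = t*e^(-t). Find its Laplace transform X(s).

X(s) = (s + 1)^(-2)

L{e^(-t)} = 1/(s + 1).
Then apply L{t·g(t)} = -d/ds[G(s)] with G(s) = 1/(s + 1):
differentiating 1 time and applying the sign gives (s + 1)^(-2).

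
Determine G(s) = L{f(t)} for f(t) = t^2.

L{t^2} = 2!/s^3 = 2/s^3.

G(s) = 2/s^3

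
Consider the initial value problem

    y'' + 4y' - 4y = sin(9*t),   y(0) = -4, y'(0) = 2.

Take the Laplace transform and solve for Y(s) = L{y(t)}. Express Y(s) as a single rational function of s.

Apply the Laplace transform to the equation.
With L{y''} = s^2 Y - s·y(0) - y'(0) and L{y'} = sY - y(0), with y(0) = -4, y'(0) = 2: the LHS transforms to (s^2 + 4*s - 4)Y - (-4*s - 14).
The right side is L{sin(9*t)} = 9/(s^2 + 81).
So (s^2 + 4*s - 4)Y = 9/(s^2 + 81) + (-4*s - 14).
Divide through and combine into a single rational function.

Y(s) = (-4*s^3 - 14*s^2 - 324*s - 1125)/(s^4 + 4*s^3 + 77*s^2 + 324*s - 324)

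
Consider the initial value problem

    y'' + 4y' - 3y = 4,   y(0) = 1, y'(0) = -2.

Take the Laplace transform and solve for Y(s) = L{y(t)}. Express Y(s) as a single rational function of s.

Y(s) = (s^2 + 2*s + 4)/(s^3 + 4*s^2 - 3*s)

Take the Laplace transform of both sides.
Using L{y''} = s^2 Y - s·y(0) - y'(0) and L{y'} = sY - y(0), with y(0) = 1, y'(0) = -2, the left side becomes (s^2 + 4*s - 3)Y - (s + 2).
The right side is L{4} = 4/s.
So (s^2 + 4*s - 3)Y = 4/s + (s + 2).
Isolate Y and clear denominators.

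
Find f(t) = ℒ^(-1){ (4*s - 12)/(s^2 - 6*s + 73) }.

f(t) = 4*exp(3*t)*cos(8*t)

Rewrite the denominator: s^2 - 6*s + 73 = (s - 3)^2 + 64.
The form in (s - 3) signals a first-shifting-theorem factor e^(3t).
Since L{cos(8t)} = s/(s^2 + 64), the inverse is e^(3*t)*cos(8*t), scaled by 4.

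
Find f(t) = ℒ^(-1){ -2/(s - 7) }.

f(t) = -2*exp(7*t)

Since L{e^(7t)} = 1/(s - 7), the inverse is e^(7*t), scaled by -2.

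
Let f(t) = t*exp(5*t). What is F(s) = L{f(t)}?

L{e^(5t)} = 1/(s - 5).
Then apply L{t·g(t)} = -d/ds[G(s)] with G(s) = 1/(s - 5):
differentiating 1 time and applying the sign gives (s - 5)^(-2).

F(s) = (s - 5)^(-2)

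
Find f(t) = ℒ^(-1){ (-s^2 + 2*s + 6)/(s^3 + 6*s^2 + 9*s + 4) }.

f(t) = t*exp(-t) + exp(-t) - 2*exp(-4*t)

Factor the denominator: s^3 + 6*s^2 + 9*s + 4 = (s + 1)^2*(s + 4).
Partial fraction decomposition gives [1/(s + 1)] + [(s + 1)^(-2)] + [-2/(s + 4)].
Invert each term: 1/(s + 1) ↔ e^(-t); 1/(s + 1)^2 ↔ t·e^(-t); -2/(s + 4) ↔ -2e^(-4t).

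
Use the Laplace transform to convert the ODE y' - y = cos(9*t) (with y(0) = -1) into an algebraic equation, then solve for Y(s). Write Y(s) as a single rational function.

Y(s) = (-s^2 + s - 81)/(s^3 - s^2 + 81*s - 81)

Take the Laplace transform of both sides.
With L{y'} = sY - y(0) = sY - (-1): the LHS transforms to (s - 1)Y - (-1).
The right side is L{cos(9*t)} = s/(s^2 + 81).
So (s - 1)Y = s/(s^2 + 81) + (-1).
Divide through and combine into a single rational function.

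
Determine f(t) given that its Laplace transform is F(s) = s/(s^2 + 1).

Since L{cos(t)} = s/(s^2 + 1), the inverse is cos(t).

f(t) = cos(t)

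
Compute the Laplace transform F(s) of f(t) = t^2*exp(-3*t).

L{e^(-3t)} = 1/(s + 3).
Then apply L{t^2·g(t)} = (-1)^2 d^2/ds^2[G(s)] with G(s) = 1/(s + 3):
differentiating 2 times and applying the sign gives 2/(s + 3)^3.

F(s) = 2/(s + 3)^3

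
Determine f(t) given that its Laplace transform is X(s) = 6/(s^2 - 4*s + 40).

f(t) = exp(2*t)*sin(6*t)

Rewrite the denominator: s^2 - 4*s + 40 = (s - 2)^2 + 36.
The form in (s - 2) signals a first-shifting-theorem factor e^(2t).
Since L{sin(6t)} = 6/(s^2 + 36), the inverse is e^(2*t)*sin(6*t).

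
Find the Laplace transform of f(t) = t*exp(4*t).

(s - 4)^(-2)

L{e^(4t)} = 1/(s - 4).
Then apply L{t·g(t)} = -d/ds[G(s)] with G(s) = 1/(s - 4):
differentiating 1 time and applying the sign gives (s - 4)^(-2).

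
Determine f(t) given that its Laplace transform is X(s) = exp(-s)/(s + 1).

The factor e^(-s) signals a time shift by c = 1 (second shifting theorem).
L{e^(-t)} = 1/(s + 1), so L^-1{1/(s + 1)} = exp(-t).
Hence the inverse is u(t - 1) times that function evaluated at t - 1.

f(t) = Heaviside(t - 1)*(exp(-t + 1))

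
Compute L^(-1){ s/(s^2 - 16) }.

Since L{cosh(4t)} = s/(s^2 - 16), the inverse is cosh(4*t).

cosh(4*t)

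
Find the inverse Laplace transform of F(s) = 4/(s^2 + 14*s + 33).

exp(-7*t)*sinh(4*t)

Rewrite the denominator: s^2 + 14*s + 33 = (s + 7)^2 - 16.
The form in (s + 7) signals a first-shifting-theorem factor e^(-7t).
Since L{sinh(4t)} = 4/(s^2 - 16), the inverse is exp(-7*t)*sinh(4*t).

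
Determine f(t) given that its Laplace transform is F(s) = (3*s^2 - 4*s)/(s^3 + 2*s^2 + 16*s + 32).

Factor the denominator: s^3 + 2*s^2 + 16*s + 32 = (s + 2)*(s^2 + 16).
Partial fraction decomposition gives [1/(s + 2)] + [2*s/(s^2 + 16)] + [-8/(s^2 + 16)].
Invert each term: 1/(s + 2) ↔ e^(-2t); 2·s/(s^2 + 16) ↔ 2cos(4t); -2·4/(s^2 + 16) ↔ -2sin(4t).

f(t) = -2*sin(4*t) + 2*cos(4*t) + exp(-2*t)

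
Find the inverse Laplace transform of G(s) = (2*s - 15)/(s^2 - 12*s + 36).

Factor the denominator: s^2 - 12*s + 36 = (s - 6)^2.
Partial fraction decomposition gives [2/(s - 6)] + [-3/(s - 6)^2].
Invert each term: 2/(s - 6) ↔ 2e^(6t); -3/(s - 6)^2 ↔ -3t·e^(6t).

-3*t*exp(6*t) + 2*exp(6*t)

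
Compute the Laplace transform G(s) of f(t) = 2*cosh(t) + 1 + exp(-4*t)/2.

G(s) = 2*s/(s^2 - 1) + 1/(2*(s + 4)) + 1/s

The transform is linear, so treat each term independently.
L{1} = 1/s; (1/2)·[L{e^(-4t)} = 1/(s + 4)]; (2)·[L{cosh(t)} = s/(s^2 - 1)].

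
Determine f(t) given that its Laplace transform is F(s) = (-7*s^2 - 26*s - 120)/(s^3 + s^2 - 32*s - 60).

f(t) = -6*exp(6*t) + 4*exp(-2*t) - 5*exp(-5*t)

Factor the denominator: s^3 + s^2 - 32*s - 60 = (s - 6)*(s + 2)*(s + 5).
Partial fraction decomposition gives [-5/(s + 5)] + [4/(s + 2)] + [-6/(s - 6)].
Invert each term: -5/(s + 5) ↔ -5e^(-5t); 4/(s + 2) ↔ 4e^(-2t); -6/(s - 6) ↔ -6e^(6t).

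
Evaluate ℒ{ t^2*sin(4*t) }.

8*(3*s^2 - 16)/(s^2 + 16)^3

L{sin(4t)} = 4/(s^2 + 16).
Then apply L{t^2·g(t)} = (-1)^2 d^2/ds^2[H(s)] with H(s) = 4/(s^2 + 16):
differentiating 2 times and applying the sign gives 8*(3*s^2 - 16)/(s^2 + 16)^3.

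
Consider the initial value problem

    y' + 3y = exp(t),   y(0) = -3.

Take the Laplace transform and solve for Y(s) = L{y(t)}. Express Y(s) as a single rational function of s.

Laplace-transform each side.
With L{y'} = sY - y(0) = sY - (-3): the LHS transforms to (s + 3)Y - (-3).
The right side is L{exp(t)} = 1/(s - 1).
So (s + 3)Y = 1/(s - 1) + (-3).
Divide through and combine into a single rational function.

Y(s) = (-3*s + 4)/(s^2 + 2*s - 3)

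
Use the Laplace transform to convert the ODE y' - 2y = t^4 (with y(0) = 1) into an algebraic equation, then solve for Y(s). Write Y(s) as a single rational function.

Apply the Laplace transform to the equation.
Using L{y'} = sY - y(0) = sY - 1, the left side becomes (s - 2)Y - (1).
The right side is L{t^4} = 24/s^5.
So (s - 2)Y = 24/s^5 + (1).
Divide through and combine into a single rational function.

Y(s) = (s^5 + 24)/(s^6 - 2*s^5)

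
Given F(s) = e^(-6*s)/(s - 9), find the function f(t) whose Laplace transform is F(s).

The factor e^(-6s) signals a time shift by c = 6 (second shifting theorem).
L{e^(9t)} = 1/(s - 9), so L^-1{1/(s - 9)} = e^(9*t).
Hence the inverse is u(t - 6) times that function evaluated at t - 6.

f(t) = Heaviside(t - 6)*(exp(9*t - 54))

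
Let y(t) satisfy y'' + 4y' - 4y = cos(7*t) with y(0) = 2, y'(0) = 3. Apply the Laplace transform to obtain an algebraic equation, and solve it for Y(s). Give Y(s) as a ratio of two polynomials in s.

Y(s) = (2*s^3 + 11*s^2 + 99*s + 539)/(s^4 + 4*s^3 + 45*s^2 + 196*s - 196)

Laplace-transform each side.
Using L{y''} = s^2 Y - s·y(0) - y'(0) and L{y'} = sY - y(0), with y(0) = 2, y'(0) = 3, the left side becomes (s^2 + 4*s - 4)Y - (2*s + 11).
The right side is L{cos(7*t)} = s/(s^2 + 49).
So (s^2 + 4*s - 4)Y = s/(s^2 + 49) + (2*s + 11).
Solve for Y(s) and write it as one ratio of polynomials.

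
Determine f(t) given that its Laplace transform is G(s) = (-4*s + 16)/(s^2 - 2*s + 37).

f(t) = 2*exp(t)*sin(6*t) - 4*exp(t)*cos(6*t)

Complete the square in the denominator: s^2 - 2*s + 37 = (s - 1)^2 + 6^2.
Split the numerator to match: -4*s + 16 = -4·(s - 1) + 2·6.
Invert each term: -4·(s - 1)/((s - 1)^2 + 36) ↔ -4e^(t)cos(6t); 2·6/((s - 1)^2 + 36) ↔ 2e^(t)sin(6t).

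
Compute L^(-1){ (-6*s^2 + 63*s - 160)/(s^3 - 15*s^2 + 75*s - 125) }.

Factor the denominator: s^3 - 15*s^2 + 75*s - 125 = (s - 5)^3.
Partial fraction decomposition gives [-6/(s - 5)] + [3/(s - 5)^2] + [5/(s - 5)^3].
Invert each term: -6/(s - 5) ↔ -6e^(5t); 3/(s - 5)^2 ↔ 3t·e^(5t); 5/(s - 5)^3 ↔ (5/2)t^2·e^(5t).

5*t^2*exp(5*t)/2 + 3*t*exp(5*t) - 6*exp(5*t)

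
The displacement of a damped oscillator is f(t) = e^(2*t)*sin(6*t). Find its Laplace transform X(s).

L{sin(6t)} = 6/(s^2 + 36).
By the first shifting theorem, multiplying by e^(2t) replaces s with s - 2.

X(s) = 6/((s - 2)^2 + 36)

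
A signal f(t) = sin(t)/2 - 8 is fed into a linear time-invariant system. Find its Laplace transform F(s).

The transform is linear, so treat each term independently.
(1/2)·[L{sin(t)} = 1/(s^2 + 1)]; L{-8} = -8/s.

F(s) = 1/(2*(s^2 + 1)) - 8/s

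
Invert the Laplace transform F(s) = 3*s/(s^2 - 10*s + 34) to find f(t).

f(t) = 5*exp(5*t)*sin(3*t) + 3*exp(5*t)*cos(3*t)

Complete the square in the denominator: s^2 - 10*s + 34 = (s - 5)^2 + 3^2.
Split the numerator to match: 3*s = 3·(s - 5) + 5·3.
Invert each term: 3·(s - 5)/((s - 5)^2 + 9) ↔ 3e^(5t)cos(3t); 5·3/((s - 5)^2 + 9) ↔ 5e^(5t)sin(3t).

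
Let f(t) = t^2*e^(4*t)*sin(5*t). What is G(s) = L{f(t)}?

L{sin(5t)} = 5/(s^2 + 25).
Multiplying by e^(4t) shifts s → s - 4, so L{e^(4*t)*sin(5*t)} = 5/((s - 4)^2 + 25).
Then apply L{t^2·g(t)} = (-1)^2 d^2/ds^2[H(s)] with H(s) = 5/((s - 4)^2 + 25):
differentiating 2 times and applying the sign gives 10*(3*s^2 - 24*s + 23)/(s^2 - 8*s + 41)^3.

G(s) = 10*(3*s^2 - 24*s + 23)/(s^2 - 8*s + 41)^3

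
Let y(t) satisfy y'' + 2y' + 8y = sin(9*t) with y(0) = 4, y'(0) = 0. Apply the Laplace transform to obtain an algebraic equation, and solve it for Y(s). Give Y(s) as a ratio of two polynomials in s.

Y(s) = (4*s^3 + 8*s^2 + 324*s + 657)/(s^4 + 2*s^3 + 89*s^2 + 162*s + 648)

Laplace-transform each side.
The derivative rules (L{y''} = s^2 Y - s·y(0) - y'(0) and L{y'} = sY - y(0), with y(0) = 4, y'(0) = 0) turn the left side into (s^2 + 2*s + 8)Y - (4*s + 8).
The right side is L{sin(9*t)} = 9/(s^2 + 81).
So (s^2 + 2*s + 8)Y = 9/(s^2 + 81) + (4*s + 8).
Solve for Y(s) and write it as one ratio of polynomials.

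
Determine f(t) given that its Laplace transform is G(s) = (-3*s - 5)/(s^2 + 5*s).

f(t) = -1 - 2*exp(-5*t)

Factor the denominator: s^2 + 5*s = s*(s + 5).
Partial fraction decomposition gives [-1/s] + [-2/(s + 5)].
Invert each term: -1/(s - 0) ↔ -e^(0t); -2/(s + 5) ↔ -2e^(-5t).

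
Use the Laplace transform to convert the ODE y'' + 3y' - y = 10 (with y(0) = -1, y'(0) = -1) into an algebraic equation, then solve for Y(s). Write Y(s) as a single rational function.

Take the Laplace transform of both sides.
Using L{y''} = s^2 Y - s·y(0) - y'(0) and L{y'} = sY - y(0), with y(0) = -1, y'(0) = -1, the left side becomes (s^2 + 3*s - 1)Y - (-s - 4).
The right side is L{10} = 10/s.
So (s^2 + 3*s - 1)Y = 10/s + (-s - 4).
Isolate Y and clear denominators.

Y(s) = (-s^2 - 4*s + 10)/(s^3 + 3*s^2 - s)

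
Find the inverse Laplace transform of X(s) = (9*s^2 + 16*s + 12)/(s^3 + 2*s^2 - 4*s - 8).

-4*t*exp(-2*t) + 5*exp(2*t) + 4*exp(-2*t)

Factor the denominator: s^3 + 2*s^2 - 4*s - 8 = (s - 2)*(s + 2)^2.
Partial fraction decomposition gives [4/(s + 2)] + [-4/(s + 2)^2] + [5/(s - 2)].
Invert each term: 4/(s + 2) ↔ 4e^(-2t); -4/(s + 2)^2 ↔ -4t·e^(-2t); 5/(s - 2) ↔ 5e^(2t).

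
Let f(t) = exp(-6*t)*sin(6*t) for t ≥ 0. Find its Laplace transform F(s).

L{sin(6t)} = 6/(s^2 + 36).
By the first shifting theorem, multiplying by e^(-6t) replaces s with s + 6.

F(s) = 6/((s + 6)^2 + 36)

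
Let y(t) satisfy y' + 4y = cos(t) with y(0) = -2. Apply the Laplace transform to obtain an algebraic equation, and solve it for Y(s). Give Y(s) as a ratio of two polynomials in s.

Laplace-transform each side.
Using L{y'} = sY - y(0) = sY - (-2), the left side becomes (s + 4)Y - (-2).
The right side is L{cos(t)} = s/(s^2 + 1).
So (s + 4)Y = s/(s^2 + 1) + (-2).
Isolate Y and clear denominators.

Y(s) = (-2*s^2 + s - 2)/(s^3 + 4*s^2 + s + 4)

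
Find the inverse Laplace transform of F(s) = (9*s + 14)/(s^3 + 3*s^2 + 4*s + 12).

3*sin(2*t) + cos(2*t) - exp(-3*t)

Factor the denominator: s^3 + 3*s^2 + 4*s + 12 = (s + 3)*(s^2 + 4).
Partial fraction decomposition gives [-1/(s + 3)] + [s/(s^2 + 4)] + [6/(s^2 + 4)].
Invert each term: -1/(s + 3) ↔ -e^(-3t); 1·s/(s^2 + 4) ↔ cos(2t); 3·2/(s^2 + 4) ↔ 3sin(2t).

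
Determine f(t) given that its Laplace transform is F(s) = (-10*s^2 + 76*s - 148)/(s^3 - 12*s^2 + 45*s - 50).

f(t) = -6*t*exp(5*t) - 6*exp(5*t) - 4*exp(2*t)

Factor the denominator: s^3 - 12*s^2 + 45*s - 50 = (s - 5)^2*(s - 2).
Partial fraction decomposition gives [-6/(s - 5)] + [-6/(s - 5)^2] + [-4/(s - 2)].
Invert each term: -6/(s - 5) ↔ -6e^(5t); -6/(s - 5)^2 ↔ -6t·e^(5t); -4/(s - 2) ↔ -4e^(2t).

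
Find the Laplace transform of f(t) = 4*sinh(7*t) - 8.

28/(s^2 - 49) - 8/s

The transform is linear, so treat each term independently.
L{-8} = -8/s; (4)·[L{sinh(7t)} = 7/(s^2 - 49)].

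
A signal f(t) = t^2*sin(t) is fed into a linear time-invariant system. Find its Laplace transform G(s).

L{sin(t)} = 1/(s^2 + 1).
Then apply L{t^2·g(t)} = (-1)^2 d^2/ds^2[H(s)] with H(s) = 1/(s^2 + 1):
differentiating 2 times and applying the sign gives 2*(3*s^2 - 1)/(s^2 + 1)^3.

G(s) = 2*(3*s^2 - 1)/(s^2 + 1)^3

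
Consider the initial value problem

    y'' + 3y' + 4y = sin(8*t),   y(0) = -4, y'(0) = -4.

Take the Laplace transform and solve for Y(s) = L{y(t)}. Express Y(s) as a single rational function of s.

Y(s) = (-4*s^3 - 16*s^2 - 256*s - 1016)/(s^4 + 3*s^3 + 68*s^2 + 192*s + 256)

Apply the Laplace transform to the equation.
The derivative rules (L{y''} = s^2 Y - s·y(0) - y'(0) and L{y'} = sY - y(0), with y(0) = -4, y'(0) = -4) turn the left side into (s^2 + 3*s + 4)Y - (-4*s - 16).
The right side is L{sin(8*t)} = 8/(s^2 + 64).
So (s^2 + 3*s + 4)Y = 8/(s^2 + 64) + (-4*s - 16).
Solve for Y(s) and write it as one ratio of polynomials.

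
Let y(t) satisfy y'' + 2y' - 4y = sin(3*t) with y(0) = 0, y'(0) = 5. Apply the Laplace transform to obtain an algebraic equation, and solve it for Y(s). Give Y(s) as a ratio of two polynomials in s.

Laplace-transform each side.
With L{y''} = s^2 Y - s·y(0) - y'(0) and L{y'} = sY - y(0), with y(0) = 0, y'(0) = 5: the LHS transforms to (s^2 + 2*s - 4)Y - (5).
The right side is L{sin(3*t)} = 3/(s^2 + 9).
So (s^2 + 2*s - 4)Y = 3/(s^2 + 9) + (5).
Divide through and combine into a single rational function.

Y(s) = (5*s^2 + 48)/(s^4 + 2*s^3 + 5*s^2 + 18*s - 36)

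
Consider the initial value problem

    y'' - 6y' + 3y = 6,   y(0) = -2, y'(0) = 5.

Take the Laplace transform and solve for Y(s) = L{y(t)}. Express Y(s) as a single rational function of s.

Transform both sides with L{·}.
The derivative rules (L{y''} = s^2 Y - s·y(0) - y'(0) and L{y'} = sY - y(0), with y(0) = -2, y'(0) = 5) turn the left side into (s^2 - 6*s + 3)Y - (-2*s + 17).
The right side is L{6} = 6/s.
So (s^2 - 6*s + 3)Y = 6/s + (-2*s + 17).
Divide through and combine into a single rational function.

Y(s) = (-2*s^2 + 17*s + 6)/(s^3 - 6*s^2 + 3*s)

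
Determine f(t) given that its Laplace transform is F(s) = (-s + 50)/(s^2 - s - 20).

Factor the denominator: s^2 - s - 20 = (s - 5)*(s + 4).
Partial fraction decomposition gives [5/(s - 5)] + [-6/(s + 4)].
Invert each term: 5/(s - 5) ↔ 5e^(5t); -6/(s + 4) ↔ -6e^(-4t).

f(t) = 5*exp(5*t) - 6*exp(-4*t)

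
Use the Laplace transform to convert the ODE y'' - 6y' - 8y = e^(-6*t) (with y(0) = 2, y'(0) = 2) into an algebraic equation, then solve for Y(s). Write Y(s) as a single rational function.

Y(s) = (2*s^2 + 2*s - 59)/(s^3 - 44*s - 48)

Transform both sides with L{·}.
Using L{y''} = s^2 Y - s·y(0) - y'(0) and L{y'} = sY - y(0), with y(0) = 2, y'(0) = 2, the left side becomes (s^2 - 6*s - 8)Y - (2*s - 10).
The right side is L{e^(-6*t)} = 1/(s + 6).
So (s^2 - 6*s - 8)Y = 1/(s + 6) + (2*s - 10).
Solve for Y(s) and write it as one ratio of polynomials.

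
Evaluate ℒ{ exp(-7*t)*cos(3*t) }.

L{cos(3t)} = s/(s^2 + 9).
By the first shifting theorem, multiplying by e^(-7t) replaces s with s + 7.

(s + 7)/((s + 7)^2 + 9)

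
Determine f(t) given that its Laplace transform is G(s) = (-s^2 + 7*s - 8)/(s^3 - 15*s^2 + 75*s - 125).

Factor the denominator: s^3 - 15*s^2 + 75*s - 125 = (s - 5)^3.
Partial fraction decomposition gives [-1/(s - 5)] + [-3/(s - 5)^2] + [2/(s - 5)^3].
Invert each term: -1/(s - 5) ↔ -e^(5t); -3/(s - 5)^2 ↔ -3t·e^(5t); 2/(s - 5)^3 ↔ (1)t^2·e^(5t).

f(t) = t^2*exp(5*t) - 3*t*exp(5*t) - exp(5*t)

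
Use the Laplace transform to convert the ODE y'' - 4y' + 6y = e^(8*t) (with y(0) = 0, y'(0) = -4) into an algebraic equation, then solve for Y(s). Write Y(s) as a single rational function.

Y(s) = (-4*s + 33)/(s^3 - 12*s^2 + 38*s - 48)

Take the Laplace transform of both sides.
The derivative rules (L{y''} = s^2 Y - s·y(0) - y'(0) and L{y'} = sY - y(0), with y(0) = 0, y'(0) = -4) turn the left side into (s^2 - 4*s + 6)Y - (-4).
The right side is L{e^(8*t)} = 1/(s - 8).
So (s^2 - 4*s + 6)Y = 1/(s - 8) + (-4).
Solve for Y(s) and write it as one ratio of polynomials.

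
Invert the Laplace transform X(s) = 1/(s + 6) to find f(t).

f(t) = exp(-6*t)

Since L{e^(-6t)} = 1/(s + 6), the inverse is e^(-6*t).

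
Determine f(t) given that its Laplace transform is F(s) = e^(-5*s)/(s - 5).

f(t) = Heaviside(t - 5)*(exp(5*t - 25))

The factor e^(-5s) signals a time shift by c = 5 (second shifting theorem).
L{e^(5t)} = 1/(s - 5), so L^-1{1/(s - 5)} = e^(5*t).
Hence the inverse is u(t - 5) times that function evaluated at t - 5.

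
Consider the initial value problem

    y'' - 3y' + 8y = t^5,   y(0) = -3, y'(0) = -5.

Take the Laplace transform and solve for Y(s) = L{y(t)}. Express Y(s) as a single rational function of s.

Y(s) = (-3*s^7 + 4*s^6 + 120)/(s^8 - 3*s^7 + 8*s^6)

Apply the Laplace transform to the equation.
Using L{y''} = s^2 Y - s·y(0) - y'(0) and L{y'} = sY - y(0), with y(0) = -3, y'(0) = -5, the left side becomes (s^2 - 3*s + 8)Y - (-3*s + 4).
The right side is L{t^5} = 120/s^6.
So (s^2 - 3*s + 8)Y = 120/s^6 + (-3*s + 4).
Isolate Y and clear denominators.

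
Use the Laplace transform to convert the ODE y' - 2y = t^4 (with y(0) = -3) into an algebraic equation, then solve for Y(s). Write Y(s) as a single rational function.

Laplace-transform each side.
Using L{y'} = sY - y(0) = sY - (-3), the left side becomes (s - 2)Y - (-3).
The right side is L{t^4} = 24/s^5.
So (s - 2)Y = 24/s^5 + (-3).
Solve for Y(s) and write it as one ratio of polynomials.

Y(s) = (-3*s^5 + 24)/(s^6 - 2*s^5)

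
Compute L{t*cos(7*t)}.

(s - 7)*(s + 7)/(s^2 + 49)^2

L{cos(7t)} = s/(s^2 + 49).
Then apply L{t·g(t)} = -d/ds[G(s)] with G(s) = s/(s^2 + 49):
differentiating 1 time and applying the sign gives (s - 7)*(s + 7)/(s^2 + 49)^2.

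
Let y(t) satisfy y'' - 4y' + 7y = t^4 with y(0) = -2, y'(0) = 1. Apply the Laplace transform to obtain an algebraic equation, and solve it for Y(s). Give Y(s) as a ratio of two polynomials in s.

Y(s) = (-2*s^6 + 9*s^5 + 24)/(s^7 - 4*s^6 + 7*s^5)

Take the Laplace transform of both sides.
Using L{y''} = s^2 Y - s·y(0) - y'(0) and L{y'} = sY - y(0), with y(0) = -2, y'(0) = 1, the left side becomes (s^2 - 4*s + 7)Y - (-2*s + 9).
The right side is L{t^4} = 24/s^5.
So (s^2 - 4*s + 7)Y = 24/s^5 + (-2*s + 9).
Divide through and combine into a single rational function.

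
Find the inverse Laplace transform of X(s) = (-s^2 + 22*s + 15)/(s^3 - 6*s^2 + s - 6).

Factor the denominator: s^3 - 6*s^2 + s - 6 = (s - 6)*(s^2 + 1).
Partial fraction decomposition gives [3/(s - 6)] + [-4*s/(s^2 + 1)] + [-2/(s^2 + 1)].
Invert each term: 3/(s - 6) ↔ 3e^(6t); -4·s/(s^2 + 1) ↔ -4cos(t); -2·1/(s^2 + 1) ↔ -2sin(t).

3*exp(6*t) - 2*sin(t) - 4*cos(t)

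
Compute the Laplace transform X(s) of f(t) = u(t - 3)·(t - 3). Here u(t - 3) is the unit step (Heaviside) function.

By the second shifting theorem, L{u(t - c)·g(t - c)} = e^(-cs)·G(s) with c = 3 and G(s) = L{g(t)}.
L{t} = 1!/s^2 = 1/s^2.

X(s) = exp(-3*s)/s^2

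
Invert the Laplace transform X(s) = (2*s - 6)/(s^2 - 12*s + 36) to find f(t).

Factor the denominator: s^2 - 12*s + 36 = (s - 6)^2.
Partial fraction decomposition gives [2/(s - 6)] + [6/(s - 6)^2].
Invert each term: 2/(s - 6) ↔ 2e^(6t); 6/(s - 6)^2 ↔ 6t·e^(6t).

f(t) = 6*t*exp(6*t) + 2*exp(6*t)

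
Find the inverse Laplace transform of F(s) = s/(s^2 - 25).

cosh(5*t)

Since L{cosh(5t)} = s/(s^2 - 25), the inverse is cosh(5*t).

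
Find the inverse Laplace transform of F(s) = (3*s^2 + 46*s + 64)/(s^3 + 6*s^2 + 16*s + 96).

4*sin(4*t) + 5*cos(4*t) - 2*exp(-6*t)

Factor the denominator: s^3 + 6*s^2 + 16*s + 96 = (s + 6)*(s^2 + 16).
Partial fraction decomposition gives [-2/(s + 6)] + [5*s/(s^2 + 16)] + [16/(s^2 + 16)].
Invert each term: -2/(s + 6) ↔ -2e^(-6t); 5·s/(s^2 + 16) ↔ 5cos(4t); 4·4/(s^2 + 16) ↔ 4sin(4t).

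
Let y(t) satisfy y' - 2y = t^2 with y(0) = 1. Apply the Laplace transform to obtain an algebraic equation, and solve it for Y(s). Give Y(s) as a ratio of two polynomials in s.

Y(s) = (s^3 + 2)/(s^4 - 2*s^3)

Apply the Laplace transform to the equation.
With L{y'} = sY - y(0) = sY - 1: the LHS transforms to (s - 2)Y - (1).
The right side is L{t^2} = 2/s^3.
So (s - 2)Y = 2/s^3 + (1).
Divide through and combine into a single rational function.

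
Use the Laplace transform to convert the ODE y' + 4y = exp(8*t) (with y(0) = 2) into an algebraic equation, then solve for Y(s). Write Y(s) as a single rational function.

Y(s) = (2*s - 15)/(s^2 - 4*s - 32)

Take the Laplace transform of both sides.
Using L{y'} = sY - y(0) = sY - 2, the left side becomes (s + 4)Y - (2).
The right side is L{exp(8*t)} = 1/(s - 8).
So (s + 4)Y = 1/(s - 8) + (2).
Divide through and combine into a single rational function.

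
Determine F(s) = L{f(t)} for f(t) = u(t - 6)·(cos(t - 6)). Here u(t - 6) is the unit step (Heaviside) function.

F(s) = s*exp(-6*s)/(s^2 + 1)

By the second shifting theorem, L{u(t - c)·g(t - c)} = e^(-cs)·G(s) with c = 6 and G(s) = L{g(t)}.
L{cos(t)} = s/(s^2 + 1).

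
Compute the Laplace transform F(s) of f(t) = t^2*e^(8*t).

L{e^(8t)} = 1/(s - 8).
Then apply L{t^2·g(t)} = (-1)^2 d^2/ds^2[G(s)] with G(s) = 1/(s - 8):
differentiating 2 times and applying the sign gives 2/(s - 8)^3.

F(s) = 2/(s - 8)^3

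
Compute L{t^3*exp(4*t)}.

6/(s - 4)^4

L{t^3} = 3!/s^4 = 6/s^4.
By the first shifting theorem, multiplying by e^(4t) replaces s with s - 4.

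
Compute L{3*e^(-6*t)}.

3/(s + 6)

L{3} = 3/s.
By the first shifting theorem, multiplying by e^(-6t) replaces s with s + 6.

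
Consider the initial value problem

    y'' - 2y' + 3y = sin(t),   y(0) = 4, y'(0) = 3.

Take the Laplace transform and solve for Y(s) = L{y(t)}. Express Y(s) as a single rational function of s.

Transform both sides with L{·}.
Using L{y''} = s^2 Y - s·y(0) - y'(0) and L{y'} = sY - y(0), with y(0) = 4, y'(0) = 3, the left side becomes (s^2 - 2*s + 3)Y - (4*s - 5).
The right side is L{sin(t)} = 1/(s^2 + 1).
So (s^2 - 2*s + 3)Y = 1/(s^2 + 1) + (4*s - 5).
Solve for Y(s) and write it as one ratio of polynomials.

Y(s) = (4*s^3 - 5*s^2 + 4*s - 4)/(s^4 - 2*s^3 + 4*s^2 - 2*s + 3)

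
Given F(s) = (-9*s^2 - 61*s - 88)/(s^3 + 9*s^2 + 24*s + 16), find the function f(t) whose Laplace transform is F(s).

f(t) = -4*t*exp(-4*t) - 4*exp(-t) - 5*exp(-4*t)

Factor the denominator: s^3 + 9*s^2 + 24*s + 16 = (s + 1)*(s + 4)^2.
Partial fraction decomposition gives [-5/(s + 4)] + [-4/(s + 4)^2] + [-4/(s + 1)].
Invert each term: -5/(s + 4) ↔ -5e^(-4t); -4/(s + 4)^2 ↔ -4t·e^(-4t); -4/(s + 1) ↔ -4e^(-t).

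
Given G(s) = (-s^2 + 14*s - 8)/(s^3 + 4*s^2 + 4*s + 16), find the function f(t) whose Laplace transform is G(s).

Factor the denominator: s^3 + 4*s^2 + 4*s + 16 = (s + 4)*(s^2 + 4).
Partial fraction decomposition gives [-4/(s + 4)] + [3*s/(s^2 + 4)] + [2/(s^2 + 4)].
Invert each term: -4/(s + 4) ↔ -4e^(-4t); 3·s/(s^2 + 4) ↔ 3cos(2t); 1·2/(s^2 + 4) ↔ sin(2t).

f(t) = sin(2*t) + 3*cos(2*t) - 4*exp(-4*t)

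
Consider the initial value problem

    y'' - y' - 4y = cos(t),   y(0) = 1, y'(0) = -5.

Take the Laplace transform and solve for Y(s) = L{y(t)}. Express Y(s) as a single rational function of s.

Y(s) = (s^3 - 6*s^2 + 2*s - 6)/(s^4 - s^3 - 3*s^2 - s - 4)

Take the Laplace transform of both sides.
With L{y''} = s^2 Y - s·y(0) - y'(0) and L{y'} = sY - y(0), with y(0) = 1, y'(0) = -5: the LHS transforms to (s^2 - s - 4)Y - (s - 6).
The right side is L{cos(t)} = s/(s^2 + 1).
So (s^2 - s - 4)Y = s/(s^2 + 1) + (s - 6).
Solve for Y(s) and write it as one ratio of polynomials.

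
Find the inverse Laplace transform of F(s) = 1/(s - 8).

exp(8*t)

Since L{e^(8t)} = 1/(s - 8), the inverse is exp(8*t).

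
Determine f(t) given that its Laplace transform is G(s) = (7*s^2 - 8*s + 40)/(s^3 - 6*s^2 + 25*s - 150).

Factor the denominator: s^3 - 6*s^2 + 25*s - 150 = (s - 6)*(s^2 + 25).
Partial fraction decomposition gives [4/(s - 6)] + [3*s/(s^2 + 25)] + [10/(s^2 + 25)].
Invert each term: 4/(s - 6) ↔ 4e^(6t); 3·s/(s^2 + 25) ↔ 3cos(5t); 2·5/(s^2 + 25) ↔ 2sin(5t).

f(t) = 4*exp(6*t) + 2*sin(5*t) + 3*cos(5*t)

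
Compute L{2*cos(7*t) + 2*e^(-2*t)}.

2*s/(s^2 + 49) + 2/(s + 2)

Apply the Laplace transform termwise.
(2)·[L{e^(-2t)} = 1/(s + 2)]; (2)·[L{cos(7t)} = s/(s^2 + 49)].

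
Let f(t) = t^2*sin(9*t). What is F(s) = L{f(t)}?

F(s) = 54*(s^2 - 27)/(s^2 + 81)^3

L{sin(9t)} = 9/(s^2 + 81).
Then apply L{t^2·g(t)} = (-1)^2 d^2/ds^2[G(s)] with G(s) = 9/(s^2 + 81):
differentiating 2 times and applying the sign gives 54*(s^2 - 27)/(s^2 + 81)^3.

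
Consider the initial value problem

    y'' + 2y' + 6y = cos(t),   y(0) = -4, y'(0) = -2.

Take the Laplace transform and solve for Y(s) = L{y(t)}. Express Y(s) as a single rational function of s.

Take the Laplace transform of both sides.
Using L{y''} = s^2 Y - s·y(0) - y'(0) and L{y'} = sY - y(0), with y(0) = -4, y'(0) = -2, the left side becomes (s^2 + 2*s + 6)Y - (-4*s - 10).
The right side is L{cos(t)} = s/(s^2 + 1).
So (s^2 + 2*s + 6)Y = s/(s^2 + 1) + (-4*s - 10).
Divide through and combine into a single rational function.

Y(s) = (-4*s^3 - 10*s^2 - 3*s - 10)/(s^4 + 2*s^3 + 7*s^2 + 2*s + 6)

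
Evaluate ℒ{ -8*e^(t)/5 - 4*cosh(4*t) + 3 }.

The transform is linear, so treat each term independently.
(-4)·[L{cosh(4t)} = s/(s^2 - 16)]; L{3} = 3/s; (-8/5)·[L{e^(t)} = 1/(s - 1)].

-4*s/(s^2 - 16) - 8/(5*(s - 1)) + 3/s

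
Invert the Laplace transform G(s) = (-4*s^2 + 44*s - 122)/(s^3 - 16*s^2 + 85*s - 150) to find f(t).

f(t) = 2*t*exp(5*t) - 2*exp(6*t) - 2*exp(5*t)

Factor the denominator: s^3 - 16*s^2 + 85*s - 150 = (s - 6)*(s - 5)^2.
Partial fraction decomposition gives [-2/(s - 5)] + [2/(s - 5)^2] + [-2/(s - 6)].
Invert each term: -2/(s - 5) ↔ -2e^(5t); 2/(s - 5)^2 ↔ 2t·e^(5t); -2/(s - 6) ↔ -2e^(6t).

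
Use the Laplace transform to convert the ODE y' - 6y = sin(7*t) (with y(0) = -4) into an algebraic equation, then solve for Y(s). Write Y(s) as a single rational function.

Apply the Laplace transform to the equation.
The derivative rules (L{y'} = sY - y(0) = sY - (-4)) turn the left side into (s - 6)Y - (-4).
The right side is L{sin(7*t)} = 7/(s^2 + 49).
So (s - 6)Y = 7/(s^2 + 49) + (-4).
Solve for Y(s) and write it as one ratio of polynomials.

Y(s) = (-4*s^2 - 189)/(s^3 - 6*s^2 + 49*s - 294)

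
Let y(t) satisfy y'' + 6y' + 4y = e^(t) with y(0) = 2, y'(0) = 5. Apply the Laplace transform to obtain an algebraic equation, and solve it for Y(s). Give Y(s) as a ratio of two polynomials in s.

Y(s) = (2*s^2 + 15*s - 16)/(s^3 + 5*s^2 - 2*s - 4)

Laplace-transform each side.
The derivative rules (L{y''} = s^2 Y - s·y(0) - y'(0) and L{y'} = sY - y(0), with y(0) = 2, y'(0) = 5) turn the left side into (s^2 + 6*s + 4)Y - (2*s + 17).
The right side is L{e^(t)} = 1/(s - 1).
So (s^2 + 6*s + 4)Y = 1/(s - 1) + (2*s + 17).
Divide through and combine into a single rational function.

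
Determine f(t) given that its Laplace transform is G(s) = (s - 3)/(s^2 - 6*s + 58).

Rewrite the denominator: s^2 - 6*s + 58 = (s - 3)^2 + 49.
The form in (s - 3) signals a first-shifting-theorem factor e^(3t).
Since L{cos(7t)} = s/(s^2 + 49), the inverse is e^(3*t)*cos(7*t).

f(t) = exp(3*t)*cos(7*t)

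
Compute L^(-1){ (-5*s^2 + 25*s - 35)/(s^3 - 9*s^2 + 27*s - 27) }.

Factor the denominator: s^3 - 9*s^2 + 27*s - 27 = (s - 3)^3.
Partial fraction decomposition gives [-5/(s - 3)] + [-5/(s - 3)^2] + [-5/(s - 3)^3].
Invert each term: -5/(s - 3) ↔ -5e^(3t); -5/(s - 3)^2 ↔ -5t·e^(3t); -5/(s - 3)^3 ↔ (-5/2)t^2·e^(3t).

-5*t^2*exp(3*t)/2 - 5*t*exp(3*t) - 5*exp(3*t)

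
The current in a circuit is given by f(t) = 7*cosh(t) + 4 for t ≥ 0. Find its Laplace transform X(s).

By linearity of the Laplace transform, transform each term separately.
(7)·[L{cosh(t)} = s/(s^2 - 1)]; L{4} = 4/s.

X(s) = 7*s/(s^2 - 1) + 4/s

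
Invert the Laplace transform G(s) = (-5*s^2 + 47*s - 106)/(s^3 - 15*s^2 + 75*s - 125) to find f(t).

f(t) = 2*t^2*exp(5*t) - 3*t*exp(5*t) - 5*exp(5*t)

Factor the denominator: s^3 - 15*s^2 + 75*s - 125 = (s - 5)^3.
Partial fraction decomposition gives [-5/(s - 5)] + [-3/(s - 5)^2] + [4/(s - 5)^3].
Invert each term: -5/(s - 5) ↔ -5e^(5t); -3/(s - 5)^2 ↔ -3t·e^(5t); 4/(s - 5)^3 ↔ (2)t^2·e^(5t).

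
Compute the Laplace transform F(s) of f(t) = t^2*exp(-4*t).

F(s) = 2/(s + 4)^3

L{e^(-4t)} = 1/(s + 4).
Then apply L{t^2·g(t)} = (-1)^2 d^2/ds^2[G(s)] with G(s) = 1/(s + 4):
differentiating 2 times and applying the sign gives 2/(s + 4)^3.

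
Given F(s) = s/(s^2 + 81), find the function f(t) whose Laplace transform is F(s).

f(t) = cos(9*t)

Since L{cos(9t)} = s/(s^2 + 81), the inverse is cos(9*t).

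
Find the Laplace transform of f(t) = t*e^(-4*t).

L{e^(-4t)} = 1/(s + 4).
Then apply L{t·g(t)} = -d/ds[G(s)] with G(s) = 1/(s + 4):
differentiating 1 time and applying the sign gives (s + 4)^(-2).

(s + 4)^(-2)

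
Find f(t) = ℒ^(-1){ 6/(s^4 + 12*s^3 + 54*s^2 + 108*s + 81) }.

Rewrite the denominator: s^4 + 12*s^3 + 54*s^2 + 108*s + 81 = (s + 3)^4.
The form in (s + 3) signals a first-shifting-theorem factor e^(-3t).
Since L{t^3} = 3!/s^4 = 6/s^4, the inverse is t^3*e^(-3*t).

f(t) = t^3*exp(-3*t)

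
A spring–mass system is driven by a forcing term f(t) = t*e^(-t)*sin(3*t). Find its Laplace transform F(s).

L{sin(3t)} = 3/(s^2 + 9).
Multiplying by e^(-t) shifts s → s + 1, so L{e^(-t)*sin(3*t)} = 3/((s + 1)^2 + 9).
Then apply L{t·g(t)} = -d/ds[G(s)] with G(s) = 3/((s + 1)^2 + 9):
differentiating 1 time and applying the sign gives 6*(s + 1)/(s^2 + 2*s + 10)^2.

F(s) = 6*(s + 1)/(s^2 + 2*s + 10)^2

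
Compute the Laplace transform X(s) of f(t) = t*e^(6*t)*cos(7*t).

L{cos(7t)} = s/(s^2 + 49).
Multiplying by e^(6t) shifts s → s - 6, so L{e^(6*t)*cos(7*t)} = (s - 6)/((s - 6)^2 + 49).
Then apply L{t·g(t)} = -d/ds[G(s)] with G(s) = (s - 6)/((s - 6)^2 + 49):
differentiating 1 time and applying the sign gives (s - 13)*(s + 1)/(s^2 - 12*s + 85)^2.

X(s) = (s - 13)*(s + 1)/(s^2 - 12*s + 85)^2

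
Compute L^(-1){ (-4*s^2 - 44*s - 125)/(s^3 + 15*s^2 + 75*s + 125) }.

-5*t^2*exp(-5*t)/2 - 4*t*exp(-5*t) - 4*exp(-5*t)

Factor the denominator: s^3 + 15*s^2 + 75*s + 125 = (s + 5)^3.
Partial fraction decomposition gives [-4/(s + 5)] + [-4/(s + 5)^2] + [-5/(s + 5)^3].
Invert each term: -4/(s + 5) ↔ -4e^(-5t); -4/(s + 5)^2 ↔ -4t·e^(-5t); -5/(s + 5)^3 ↔ (-5/2)t^2·e^(-5t).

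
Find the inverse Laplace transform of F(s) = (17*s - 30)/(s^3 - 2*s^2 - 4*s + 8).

Factor the denominator: s^3 - 2*s^2 - 4*s + 8 = (s - 2)^2*(s + 2).
Partial fraction decomposition gives [4/(s - 2)] + [(s - 2)^(-2)] + [-4/(s + 2)].
Invert each term: 4/(s - 2) ↔ 4e^(2t); 1/(s - 2)^2 ↔ t·e^(2t); -4/(s + 2) ↔ -4e^(-2t).

t*exp(2*t) + 4*exp(2*t) - 4*exp(-2*t)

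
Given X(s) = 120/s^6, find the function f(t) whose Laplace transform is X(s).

f(t) = t^5

Since L{t^5} = 5!/s^6 = 120/s^6, the inverse is t^5.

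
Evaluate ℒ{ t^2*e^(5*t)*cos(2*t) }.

2*(s - 5)*(s^2 - 10*s + 13)/(s^2 - 10*s + 29)^3

L{cos(2t)} = s/(s^2 + 4).
Multiplying by e^(5t) shifts s → s - 5, so L{e^(5*t)*cos(2*t)} = (s - 5)/((s - 5)^2 + 4).
Then apply L{t^2·g(t)} = (-1)^2 d^2/ds^2[G(s)] with G(s) = (s - 5)/((s - 5)^2 + 4):
differentiating 2 times and applying the sign gives 2*(s - 5)*(s^2 - 10*s + 13)/(s^2 - 10*s + 29)^3.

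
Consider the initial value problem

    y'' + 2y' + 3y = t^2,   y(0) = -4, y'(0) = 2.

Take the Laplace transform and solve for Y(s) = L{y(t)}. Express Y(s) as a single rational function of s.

Y(s) = (-4*s^4 - 6*s^3 + 2)/(s^5 + 2*s^4 + 3*s^3)

Laplace-transform each side.
The derivative rules (L{y''} = s^2 Y - s·y(0) - y'(0) and L{y'} = sY - y(0), with y(0) = -4, y'(0) = 2) turn the left side into (s^2 + 2*s + 3)Y - (-4*s - 6).
The right side is L{t^2} = 2/s^3.
So (s^2 + 2*s + 3)Y = 2/s^3 + (-4*s - 6).
Divide through and combine into a single rational function.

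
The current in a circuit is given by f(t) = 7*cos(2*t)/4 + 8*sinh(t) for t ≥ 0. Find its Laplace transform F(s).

The transform is linear, so treat each term independently.
(7/4)·[L{cos(2t)} = s/(s^2 + 4)]; (8)·[L{sinh(t)} = 1/(s^2 - 1)].

F(s) = 7*s/(4*(s^2 + 4)) + 8/(s^2 - 1)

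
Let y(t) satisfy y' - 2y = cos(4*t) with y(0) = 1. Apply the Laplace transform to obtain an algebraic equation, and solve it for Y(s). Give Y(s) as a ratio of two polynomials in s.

Take the Laplace transform of both sides.
With L{y'} = sY - y(0) = sY - 1: the LHS transforms to (s - 2)Y - (1).
The right side is L{cos(4*t)} = s/(s^2 + 16).
So (s - 2)Y = s/(s^2 + 16) + (1).
Divide through and combine into a single rational function.

Y(s) = (s^2 + s + 16)/(s^3 - 2*s^2 + 16*s - 32)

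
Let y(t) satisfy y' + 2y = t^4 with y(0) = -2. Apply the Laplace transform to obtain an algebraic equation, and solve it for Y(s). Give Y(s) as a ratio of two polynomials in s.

Y(s) = (-2*s^5 + 24)/(s^6 + 2*s^5)

Apply the Laplace transform to the equation.
Using L{y'} = sY - y(0) = sY - (-2), the left side becomes (s + 2)Y - (-2).
The right side is L{t^4} = 24/s^5.
So (s + 2)Y = 24/s^5 + (-2).
Divide through and combine into a single rational function.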